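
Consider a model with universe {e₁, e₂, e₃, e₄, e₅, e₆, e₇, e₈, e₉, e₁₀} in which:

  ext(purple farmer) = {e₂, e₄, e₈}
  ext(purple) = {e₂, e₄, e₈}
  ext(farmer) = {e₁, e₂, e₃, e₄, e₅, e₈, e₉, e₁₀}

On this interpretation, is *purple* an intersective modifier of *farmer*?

yes

⟦purple⟧ ∩ ⟦farmer⟧ = {e₂, e₄, e₈} ∩ {e₁, e₂, e₃, e₄, e₅, e₈, e₉, e₁₀} = {e₂, e₄, e₈}
Observed ⟦purple farmer⟧ = {e₂, e₄, e₈}.
These coincide, so the modifier is intersective here.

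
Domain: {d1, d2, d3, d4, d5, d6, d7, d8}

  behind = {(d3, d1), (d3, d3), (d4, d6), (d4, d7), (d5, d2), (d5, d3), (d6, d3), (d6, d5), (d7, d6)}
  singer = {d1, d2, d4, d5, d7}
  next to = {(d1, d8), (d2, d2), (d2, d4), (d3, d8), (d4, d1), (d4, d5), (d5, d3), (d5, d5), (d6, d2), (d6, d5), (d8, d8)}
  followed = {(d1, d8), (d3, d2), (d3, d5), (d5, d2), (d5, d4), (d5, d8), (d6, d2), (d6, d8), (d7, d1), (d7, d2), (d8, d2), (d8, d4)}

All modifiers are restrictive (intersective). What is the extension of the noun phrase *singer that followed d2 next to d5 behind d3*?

⟦that followed d2⟧ = {x : ⟨x, d2⟩ ∈ ⟦followed⟧} = {d3, d5, d6, d7, d8}
⟦next to d5⟧ = {x : ⟨x, d5⟩ ∈ ⟦next to⟧} = {d4, d5, d6}
⟦behind d3⟧ = {x : ⟨x, d3⟩ ∈ ⟦behind⟧} = {d3, d5, d6}
⟦singer⟧ = {d1, d2, d4, d5, d7}
… ∩ ⟦that followed d2⟧ = {d1, d2, d4, d5, d7} ∩ {d3, d5, d6, d7, d8} = {d5, d7}
… ∩ ⟦next to d5⟧ = {d5, d7} ∩ {d4, d5, d6} = {d5}
… ∩ ⟦behind d3⟧ = {d5} ∩ {d3, d5, d6} = {d5}
So ⟦singer that followed d2 next to d5 behind d3⟧ = {d5}.

{d5}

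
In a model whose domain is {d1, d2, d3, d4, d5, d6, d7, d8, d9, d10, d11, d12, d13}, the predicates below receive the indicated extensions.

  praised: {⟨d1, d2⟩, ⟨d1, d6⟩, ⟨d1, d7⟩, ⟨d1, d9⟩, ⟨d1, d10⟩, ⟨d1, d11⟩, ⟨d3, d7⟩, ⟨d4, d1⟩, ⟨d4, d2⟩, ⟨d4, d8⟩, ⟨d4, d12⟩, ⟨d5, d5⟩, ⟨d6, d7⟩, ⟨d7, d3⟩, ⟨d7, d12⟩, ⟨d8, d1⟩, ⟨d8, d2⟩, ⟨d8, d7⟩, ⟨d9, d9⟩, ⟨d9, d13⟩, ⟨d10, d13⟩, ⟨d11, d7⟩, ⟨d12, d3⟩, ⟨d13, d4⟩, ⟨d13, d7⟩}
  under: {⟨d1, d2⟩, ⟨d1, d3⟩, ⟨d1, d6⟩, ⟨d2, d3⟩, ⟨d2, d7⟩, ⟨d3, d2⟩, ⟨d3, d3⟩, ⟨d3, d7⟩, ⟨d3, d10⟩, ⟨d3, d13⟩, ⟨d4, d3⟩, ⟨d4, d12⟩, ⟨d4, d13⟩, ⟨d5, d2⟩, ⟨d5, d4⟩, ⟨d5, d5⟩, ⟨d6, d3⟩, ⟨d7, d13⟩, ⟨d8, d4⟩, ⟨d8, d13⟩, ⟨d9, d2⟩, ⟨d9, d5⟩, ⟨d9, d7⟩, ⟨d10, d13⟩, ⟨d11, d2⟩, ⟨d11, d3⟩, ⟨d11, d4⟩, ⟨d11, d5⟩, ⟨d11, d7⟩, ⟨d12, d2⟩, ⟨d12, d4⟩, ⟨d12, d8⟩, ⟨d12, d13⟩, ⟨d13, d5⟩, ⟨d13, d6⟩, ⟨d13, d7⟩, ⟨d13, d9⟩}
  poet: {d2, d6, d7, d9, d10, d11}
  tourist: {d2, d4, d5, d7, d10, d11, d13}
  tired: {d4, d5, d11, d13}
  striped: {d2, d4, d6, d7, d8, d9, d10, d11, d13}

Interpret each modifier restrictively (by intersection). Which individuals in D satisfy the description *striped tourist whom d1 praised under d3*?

{d2, d11}

⟦whom d1 praised⟧ = {x : ⟨d1, x⟩ ∈ ⟦praised⟧} = {d2, d6, d7, d9, d10, d11}
⟦under d3⟧ = {x : ⟨x, d3⟩ ∈ ⟦under⟧} = {d1, d2, d3, d4, d6, d11}
⟦tourist⟧ = {d2, d4, d5, d7, d10, d11, d13}
… ∩ ⟦whom d1 praised⟧ = {d2, d4, d5, d7, d10, d11, d13} ∩ {d2, d6, d7, d9, d10, d11} = {d2, d7, d10, d11}
… ∩ ⟦under d3⟧ = {d2, d7, d10, d11} ∩ {d1, d2, d3, d4, d6, d11} = {d2, d11}
… ∩ ⟦striped⟧ = {d2, d11} ∩ {d2, d4, d6, d7, d8, d9, d10, d11, d13} = {d2, d11}
So ⟦striped tourist whom d1 praised under d3⟧ = {d2, d11}.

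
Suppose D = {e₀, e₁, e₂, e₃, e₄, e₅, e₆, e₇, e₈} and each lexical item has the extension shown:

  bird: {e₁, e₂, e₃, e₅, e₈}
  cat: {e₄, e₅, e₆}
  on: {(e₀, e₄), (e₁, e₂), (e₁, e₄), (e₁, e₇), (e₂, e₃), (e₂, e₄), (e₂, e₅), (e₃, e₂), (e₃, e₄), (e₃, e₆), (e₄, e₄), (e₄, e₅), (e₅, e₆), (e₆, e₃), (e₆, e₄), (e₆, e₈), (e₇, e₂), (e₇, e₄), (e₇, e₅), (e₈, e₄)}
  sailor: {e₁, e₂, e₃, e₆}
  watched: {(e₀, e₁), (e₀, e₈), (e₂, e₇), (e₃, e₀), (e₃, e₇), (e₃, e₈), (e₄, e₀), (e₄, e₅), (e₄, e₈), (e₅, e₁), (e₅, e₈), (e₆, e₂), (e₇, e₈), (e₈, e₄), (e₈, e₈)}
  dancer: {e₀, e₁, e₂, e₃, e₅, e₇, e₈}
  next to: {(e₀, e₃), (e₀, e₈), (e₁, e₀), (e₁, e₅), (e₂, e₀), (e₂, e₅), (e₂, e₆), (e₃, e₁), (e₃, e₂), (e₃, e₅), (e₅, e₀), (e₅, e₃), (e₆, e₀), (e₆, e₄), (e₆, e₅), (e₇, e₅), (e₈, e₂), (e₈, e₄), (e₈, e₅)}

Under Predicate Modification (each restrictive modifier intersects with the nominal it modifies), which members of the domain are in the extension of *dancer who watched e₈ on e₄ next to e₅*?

{e₃, e₇, e₈}

⟦who watched e₈⟧ = {x : ⟨x, e₈⟩ ∈ ⟦watched⟧} = {e₀, e₃, e₄, e₅, e₇, e₈}
⟦on e₄⟧ = {x : ⟨x, e₄⟩ ∈ ⟦on⟧} = {e₀, e₁, e₂, e₃, e₄, e₆, e₇, e₈}
⟦next to e₅⟧ = {x : ⟨x, e₅⟩ ∈ ⟦next to⟧} = {e₁, e₂, e₃, e₆, e₇, e₈}
⟦dancer⟧ = {e₀, e₁, e₂, e₃, e₅, e₇, e₈}
… ∩ ⟦who watched e₈⟧ = {e₀, e₁, e₂, e₃, e₅, e₇, e₈} ∩ {e₀, e₃, e₄, e₅, e₇, e₈} = {e₀, e₃, e₅, e₇, e₈}
… ∩ ⟦on e₄⟧ = {e₀, e₃, e₅, e₇, e₈} ∩ {e₀, e₁, e₂, e₃, e₄, e₆, e₇, e₈} = {e₀, e₃, e₇, e₈}
… ∩ ⟦next to e₅⟧ = {e₀, e₃, e₇, e₈} ∩ {e₁, e₂, e₃, e₆, e₇, e₈} = {e₃, e₇, e₈}
So ⟦dancer who watched e₈ on e₄ next to e₅⟧ = {e₃, e₇, e₈}.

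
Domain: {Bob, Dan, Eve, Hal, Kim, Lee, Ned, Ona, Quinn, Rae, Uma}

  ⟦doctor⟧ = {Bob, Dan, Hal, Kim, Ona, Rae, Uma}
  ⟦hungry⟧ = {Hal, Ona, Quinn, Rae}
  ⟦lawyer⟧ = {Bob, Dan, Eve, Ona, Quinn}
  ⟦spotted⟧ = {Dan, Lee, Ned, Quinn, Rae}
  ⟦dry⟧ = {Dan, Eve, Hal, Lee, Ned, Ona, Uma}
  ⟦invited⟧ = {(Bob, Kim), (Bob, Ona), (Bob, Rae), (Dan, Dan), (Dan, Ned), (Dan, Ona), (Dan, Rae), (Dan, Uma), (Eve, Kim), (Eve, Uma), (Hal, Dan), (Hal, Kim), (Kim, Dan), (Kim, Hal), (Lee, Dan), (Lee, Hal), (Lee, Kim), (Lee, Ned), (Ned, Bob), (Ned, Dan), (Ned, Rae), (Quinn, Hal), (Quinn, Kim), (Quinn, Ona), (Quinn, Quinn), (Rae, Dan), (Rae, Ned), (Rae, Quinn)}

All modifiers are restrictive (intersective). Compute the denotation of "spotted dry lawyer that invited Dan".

⟦that invited Dan⟧ = {x : ⟨x, Dan⟩ ∈ ⟦invited⟧} = {Dan, Hal, Kim, Lee, Ned, Rae}
⟦lawyer⟧ = {Bob, Dan, Eve, Ona, Quinn}
… ∩ ⟦that invited Dan⟧ = {Bob, Dan, Eve, Ona, Quinn} ∩ {Dan, Hal, Kim, Lee, Ned, Rae} = {Dan}
… ∩ ⟦spotted⟧ = {Dan} ∩ {Dan, Lee, Ned, Quinn, Rae} = {Dan}
… ∩ ⟦dry⟧ = {Dan} ∩ {Dan, Eve, Hal, Lee, Ned, Ona, Uma} = {Dan}
So ⟦spotted dry lawyer that invited Dan⟧ = {Dan}.

{Dan}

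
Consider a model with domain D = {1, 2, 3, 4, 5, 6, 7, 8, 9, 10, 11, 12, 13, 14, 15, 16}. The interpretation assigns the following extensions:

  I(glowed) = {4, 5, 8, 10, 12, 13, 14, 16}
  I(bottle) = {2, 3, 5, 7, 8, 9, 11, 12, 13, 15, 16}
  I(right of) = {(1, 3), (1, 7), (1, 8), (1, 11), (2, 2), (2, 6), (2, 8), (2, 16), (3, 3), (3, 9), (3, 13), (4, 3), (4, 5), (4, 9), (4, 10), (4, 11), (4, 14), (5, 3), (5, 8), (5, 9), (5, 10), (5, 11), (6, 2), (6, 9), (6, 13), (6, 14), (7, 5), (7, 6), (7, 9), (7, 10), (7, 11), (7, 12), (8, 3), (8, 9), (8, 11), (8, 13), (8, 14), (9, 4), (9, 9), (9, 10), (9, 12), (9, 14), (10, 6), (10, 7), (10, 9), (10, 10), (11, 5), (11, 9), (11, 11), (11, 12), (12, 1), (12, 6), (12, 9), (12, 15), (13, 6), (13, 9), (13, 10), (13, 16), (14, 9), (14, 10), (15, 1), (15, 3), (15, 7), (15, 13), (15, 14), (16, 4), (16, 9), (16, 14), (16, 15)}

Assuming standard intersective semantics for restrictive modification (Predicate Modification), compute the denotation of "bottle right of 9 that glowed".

⟦right of 9⟧ = {x : ⟨x, 9⟩ ∈ ⟦right of⟧} = {3, 4, 5, 6, 7, 8, 9, 10, 11, 12, 13, 14, 16}
⟦that glowed⟧ = ⟦glowed⟧ = {4, 5, 8, 10, 12, 13, 14, 16}
⟦bottle⟧ = {2, 3, 5, 7, 8, 9, 11, 12, 13, 15, 16}
… ∩ ⟦right of 9⟧ = {2, 3, 5, 7, 8, 9, 11, 12, 13, 15, 16} ∩ {3, 4, 5, 6, 7, 8, 9, 10, 11, 12, 13, 14, 16} = {3, 5, 7, 8, 9, 11, 12, 13, 16}
… ∩ ⟦that glowed⟧ = {3, 5, 7, 8, 9, 11, 12, 13, 16} ∩ {4, 5, 8, 10, 12, 13, 14, 16} = {5, 8, 12, 13, 16}
So ⟦bottle right of 9 that glowed⟧ = {5, 8, 12, 13, 16}.

{5, 8, 12, 13, 16}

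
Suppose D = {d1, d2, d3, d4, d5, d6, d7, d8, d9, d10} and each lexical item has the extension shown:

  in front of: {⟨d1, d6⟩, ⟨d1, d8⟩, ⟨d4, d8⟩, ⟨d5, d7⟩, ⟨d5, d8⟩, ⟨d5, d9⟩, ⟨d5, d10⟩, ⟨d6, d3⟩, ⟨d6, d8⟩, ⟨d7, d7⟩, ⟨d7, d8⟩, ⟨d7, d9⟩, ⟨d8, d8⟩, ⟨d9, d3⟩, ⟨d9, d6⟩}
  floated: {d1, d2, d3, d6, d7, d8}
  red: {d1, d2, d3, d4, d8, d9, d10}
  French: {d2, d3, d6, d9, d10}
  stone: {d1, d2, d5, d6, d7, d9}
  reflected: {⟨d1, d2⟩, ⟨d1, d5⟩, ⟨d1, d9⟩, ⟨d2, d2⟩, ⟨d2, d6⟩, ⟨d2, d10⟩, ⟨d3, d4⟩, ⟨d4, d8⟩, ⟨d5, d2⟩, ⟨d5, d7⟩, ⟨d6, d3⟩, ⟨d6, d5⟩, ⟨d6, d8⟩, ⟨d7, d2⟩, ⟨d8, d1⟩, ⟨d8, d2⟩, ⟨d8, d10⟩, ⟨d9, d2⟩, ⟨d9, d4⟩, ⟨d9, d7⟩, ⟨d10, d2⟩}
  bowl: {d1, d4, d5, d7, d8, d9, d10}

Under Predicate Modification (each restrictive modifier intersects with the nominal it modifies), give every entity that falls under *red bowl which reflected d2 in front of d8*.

{d1, d8}

⟦which reflected d2⟧ = {x : ⟨x, d2⟩ ∈ ⟦reflected⟧} = {d1, d2, d5, d7, d8, d9, d10}
⟦in front of d8⟧ = {x : ⟨x, d8⟩ ∈ ⟦in front of⟧} = {d1, d4, d5, d6, d7, d8}
⟦bowl⟧ = {d1, d4, d5, d7, d8, d9, d10}
… ∩ ⟦which reflected d2⟧ = {d1, d4, d5, d7, d8, d9, d10} ∩ {d1, d2, d5, d7, d8, d9, d10} = {d1, d5, d7, d8, d9, d10}
… ∩ ⟦in front of d8⟧ = {d1, d5, d7, d8, d9, d10} ∩ {d1, d4, d5, d6, d7, d8} = {d1, d5, d7, d8}
… ∩ ⟦red⟧ = {d1, d5, d7, d8} ∩ {d1, d2, d3, d4, d8, d9, d10} = {d1, d8}
So ⟦red bowl which reflected d2 in front of d8⟧ = {d1, d8}.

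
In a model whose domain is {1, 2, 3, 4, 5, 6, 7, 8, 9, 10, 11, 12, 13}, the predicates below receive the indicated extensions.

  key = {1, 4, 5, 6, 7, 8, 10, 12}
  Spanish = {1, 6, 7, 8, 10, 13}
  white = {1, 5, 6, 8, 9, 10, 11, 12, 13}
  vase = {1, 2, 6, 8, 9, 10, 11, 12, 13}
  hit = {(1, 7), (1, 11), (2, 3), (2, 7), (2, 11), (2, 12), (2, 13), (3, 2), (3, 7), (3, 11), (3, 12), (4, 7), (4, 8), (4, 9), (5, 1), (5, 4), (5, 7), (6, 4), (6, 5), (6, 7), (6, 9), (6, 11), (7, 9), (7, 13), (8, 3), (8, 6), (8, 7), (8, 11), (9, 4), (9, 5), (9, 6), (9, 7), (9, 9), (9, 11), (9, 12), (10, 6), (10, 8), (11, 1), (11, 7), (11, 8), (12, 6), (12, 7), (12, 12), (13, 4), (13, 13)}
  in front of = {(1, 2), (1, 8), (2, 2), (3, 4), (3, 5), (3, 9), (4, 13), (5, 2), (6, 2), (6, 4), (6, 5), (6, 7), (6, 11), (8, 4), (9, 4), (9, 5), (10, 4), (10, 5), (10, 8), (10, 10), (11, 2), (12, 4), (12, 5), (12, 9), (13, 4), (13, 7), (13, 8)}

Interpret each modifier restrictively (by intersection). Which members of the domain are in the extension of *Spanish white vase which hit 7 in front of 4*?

{6, 8}

⟦which hit 7⟧ = {x : ⟨x, 7⟩ ∈ ⟦hit⟧} = {1, 2, 3, 4, 5, 6, 8, 9, 11, 12}
⟦in front of 4⟧ = {x : ⟨x, 4⟩ ∈ ⟦in front of⟧} = {3, 6, 8, 9, 10, 12, 13}
⟦vase⟧ = {1, 2, 6, 8, 9, 10, 11, 12, 13}
… ∩ ⟦which hit 7⟧ = {1, 2, 6, 8, 9, 10, 11, 12, 13} ∩ {1, 2, 3, 4, 5, 6, 8, 9, 11, 12} = {1, 2, 6, 8, 9, 11, 12}
… ∩ ⟦in front of 4⟧ = {1, 2, 6, 8, 9, 11, 12} ∩ {3, 6, 8, 9, 10, 12, 13} = {6, 8, 9, 12}
… ∩ ⟦Spanish⟧ = {6, 8, 9, 12} ∩ {1, 6, 7, 8, 10, 13} = {6, 8}
… ∩ ⟦white⟧ = {6, 8} ∩ {1, 5, 6, 8, 9, 10, 11, 12, 13} = {6, 8}
So ⟦Spanish white vase which hit 7 in front of 4⟧ = {6, 8}.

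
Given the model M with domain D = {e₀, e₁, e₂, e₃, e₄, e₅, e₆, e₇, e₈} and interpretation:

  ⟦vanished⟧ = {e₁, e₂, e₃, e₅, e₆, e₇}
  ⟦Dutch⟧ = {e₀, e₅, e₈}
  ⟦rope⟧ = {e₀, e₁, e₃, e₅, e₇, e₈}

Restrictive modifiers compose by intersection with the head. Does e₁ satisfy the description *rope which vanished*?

yes

⟦which vanished⟧ = ⟦vanished⟧ = {e₁, e₂, e₃, e₅, e₆, e₇}
⟦rope⟧ = {e₀, e₁, e₃, e₅, e₇, e₈}
… ∩ ⟦which vanished⟧ = {e₀, e₁, e₃, e₅, e₇, e₈} ∩ {e₁, e₂, e₃, e₅, e₆, e₇} = {e₁, e₃, e₅, e₇}
⟦rope which vanished⟧ = {e₁, e₃, e₅, e₇}; e₁ ∈ this set.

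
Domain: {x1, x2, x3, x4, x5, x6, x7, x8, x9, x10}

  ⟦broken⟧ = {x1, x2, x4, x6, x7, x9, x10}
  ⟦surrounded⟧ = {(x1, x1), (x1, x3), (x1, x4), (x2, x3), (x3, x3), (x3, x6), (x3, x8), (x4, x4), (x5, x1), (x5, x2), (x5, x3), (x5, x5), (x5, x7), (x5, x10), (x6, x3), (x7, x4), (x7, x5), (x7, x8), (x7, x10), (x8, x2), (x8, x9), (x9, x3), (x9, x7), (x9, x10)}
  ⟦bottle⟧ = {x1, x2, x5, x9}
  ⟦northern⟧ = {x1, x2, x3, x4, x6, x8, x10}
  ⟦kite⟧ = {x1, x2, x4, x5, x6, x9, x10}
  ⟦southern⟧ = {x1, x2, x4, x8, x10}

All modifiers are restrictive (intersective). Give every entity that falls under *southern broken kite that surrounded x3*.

{x1, x2}

⟦that surrounded x3⟧ = {x : ⟨x, x3⟩ ∈ ⟦surrounded⟧} = {x1, x2, x3, x5, x6, x9}
⟦kite⟧ = {x1, x2, x4, x5, x6, x9, x10}
… ∩ ⟦that surrounded x3⟧ = {x1, x2, x4, x5, x6, x9, x10} ∩ {x1, x2, x3, x5, x6, x9} = {x1, x2, x5, x6, x9}
… ∩ ⟦southern⟧ = {x1, x2, x5, x6, x9} ∩ {x1, x2, x4, x8, x10} = {x1, x2}
… ∩ ⟦broken⟧ = {x1, x2} ∩ {x1, x2, x4, x6, x7, x9, x10} = {x1, x2}
So ⟦southern broken kite that surrounded x3⟧ = {x1, x2}.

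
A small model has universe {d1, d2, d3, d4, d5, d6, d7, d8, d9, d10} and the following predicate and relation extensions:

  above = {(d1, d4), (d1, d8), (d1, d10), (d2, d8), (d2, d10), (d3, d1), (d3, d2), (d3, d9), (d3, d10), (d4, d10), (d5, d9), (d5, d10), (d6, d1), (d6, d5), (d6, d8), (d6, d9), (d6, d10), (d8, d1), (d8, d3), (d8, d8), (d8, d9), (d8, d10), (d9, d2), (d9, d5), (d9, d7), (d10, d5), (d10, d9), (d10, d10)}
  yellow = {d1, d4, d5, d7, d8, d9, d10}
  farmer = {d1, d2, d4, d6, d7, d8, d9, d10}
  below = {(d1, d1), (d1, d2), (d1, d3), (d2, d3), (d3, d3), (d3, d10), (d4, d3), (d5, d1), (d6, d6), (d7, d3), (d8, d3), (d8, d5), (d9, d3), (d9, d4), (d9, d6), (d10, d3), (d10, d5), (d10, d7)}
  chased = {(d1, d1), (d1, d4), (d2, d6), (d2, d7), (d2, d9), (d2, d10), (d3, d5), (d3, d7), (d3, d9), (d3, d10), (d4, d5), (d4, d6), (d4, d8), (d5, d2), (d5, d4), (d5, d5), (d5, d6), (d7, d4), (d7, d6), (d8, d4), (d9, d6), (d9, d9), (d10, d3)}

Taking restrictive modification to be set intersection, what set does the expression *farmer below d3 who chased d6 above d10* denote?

⟦below d3⟧ = {x : ⟨x, d3⟩ ∈ ⟦below⟧} = {d1, d2, d3, d4, d7, d8, d9, d10}
⟦who chased d6⟧ = {x : ⟨x, d6⟩ ∈ ⟦chased⟧} = {d2, d4, d5, d7, d9}
⟦above d10⟧ = {x : ⟨x, d10⟩ ∈ ⟦above⟧} = {d1, d2, d3, d4, d5, d6, d8, d10}
⟦farmer⟧ = {d1, d2, d4, d6, d7, d8, d9, d10}
… ∩ ⟦below d3⟧ = {d1, d2, d4, d6, d7, d8, d9, d10} ∩ {d1, d2, d3, d4, d7, d8, d9, d10} = {d1, d2, d4, d7, d8, d9, d10}
… ∩ ⟦who chased d6⟧ = {d1, d2, d4, d7, d8, d9, d10} ∩ {d2, d4, d5, d7, d9} = {d2, d4, d7, d9}
… ∩ ⟦above d10⟧ = {d2, d4, d7, d9} ∩ {d1, d2, d3, d4, d5, d6, d8, d10} = {d2, d4}
So ⟦farmer below d3 who chased d6 above d10⟧ = {d2, d4}.

{d2, d4}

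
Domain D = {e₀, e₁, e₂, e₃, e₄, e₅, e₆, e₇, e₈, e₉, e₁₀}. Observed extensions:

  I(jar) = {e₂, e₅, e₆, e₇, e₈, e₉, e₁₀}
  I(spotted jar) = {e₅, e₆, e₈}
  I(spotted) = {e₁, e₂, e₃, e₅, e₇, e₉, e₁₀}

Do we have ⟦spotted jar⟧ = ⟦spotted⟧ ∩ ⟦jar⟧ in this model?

no

⟦spotted⟧ ∩ ⟦jar⟧ = {e₁, e₂, e₃, e₅, e₇, e₉, e₁₀} ∩ {e₂, e₅, e₆, e₇, e₈, e₉, e₁₀} = {e₂, e₅, e₇, e₉, e₁₀}
Observed ⟦spotted jar⟧ = {e₅, e₆, e₈}.
These differ, so the modifier is not intersective in this model.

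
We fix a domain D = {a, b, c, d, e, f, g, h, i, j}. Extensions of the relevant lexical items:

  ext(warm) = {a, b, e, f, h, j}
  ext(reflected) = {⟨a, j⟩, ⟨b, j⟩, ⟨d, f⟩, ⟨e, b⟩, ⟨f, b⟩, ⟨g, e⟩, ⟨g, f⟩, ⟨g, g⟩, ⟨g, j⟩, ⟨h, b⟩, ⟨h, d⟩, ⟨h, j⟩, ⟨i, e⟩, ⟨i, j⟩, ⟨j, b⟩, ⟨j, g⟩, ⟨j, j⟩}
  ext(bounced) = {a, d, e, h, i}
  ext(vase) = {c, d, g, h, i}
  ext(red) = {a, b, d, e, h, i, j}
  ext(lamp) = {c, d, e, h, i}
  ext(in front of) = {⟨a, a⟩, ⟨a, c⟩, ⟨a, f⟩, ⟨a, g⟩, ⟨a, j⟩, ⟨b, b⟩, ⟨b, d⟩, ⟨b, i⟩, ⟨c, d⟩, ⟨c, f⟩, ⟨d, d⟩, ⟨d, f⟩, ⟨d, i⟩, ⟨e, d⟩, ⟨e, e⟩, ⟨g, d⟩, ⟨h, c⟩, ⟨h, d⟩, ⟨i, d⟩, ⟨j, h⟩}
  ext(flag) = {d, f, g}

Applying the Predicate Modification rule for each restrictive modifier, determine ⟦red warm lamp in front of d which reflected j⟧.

⟦in front of d⟧ = {x : ⟨x, d⟩ ∈ ⟦in front of⟧} = {b, c, d, e, g, h, i}
⟦which reflected j⟧ = {x : ⟨x, j⟩ ∈ ⟦reflected⟧} = {a, b, g, h, i, j}
⟦lamp⟧ = {c, d, e, h, i}
… ∩ ⟦in front of d⟧ = {c, d, e, h, i} ∩ {b, c, d, e, g, h, i} = {c, d, e, h, i}
… ∩ ⟦which reflected j⟧ = {c, d, e, h, i} ∩ {a, b, g, h, i, j} = {h, i}
… ∩ ⟦red⟧ = {h, i} ∩ {a, b, d, e, h, i, j} = {h, i}
… ∩ ⟦warm⟧ = {h, i} ∩ {a, b, e, f, h, j} = {h}
So ⟦red warm lamp in front of d which reflected j⟧ = {h}.

{h}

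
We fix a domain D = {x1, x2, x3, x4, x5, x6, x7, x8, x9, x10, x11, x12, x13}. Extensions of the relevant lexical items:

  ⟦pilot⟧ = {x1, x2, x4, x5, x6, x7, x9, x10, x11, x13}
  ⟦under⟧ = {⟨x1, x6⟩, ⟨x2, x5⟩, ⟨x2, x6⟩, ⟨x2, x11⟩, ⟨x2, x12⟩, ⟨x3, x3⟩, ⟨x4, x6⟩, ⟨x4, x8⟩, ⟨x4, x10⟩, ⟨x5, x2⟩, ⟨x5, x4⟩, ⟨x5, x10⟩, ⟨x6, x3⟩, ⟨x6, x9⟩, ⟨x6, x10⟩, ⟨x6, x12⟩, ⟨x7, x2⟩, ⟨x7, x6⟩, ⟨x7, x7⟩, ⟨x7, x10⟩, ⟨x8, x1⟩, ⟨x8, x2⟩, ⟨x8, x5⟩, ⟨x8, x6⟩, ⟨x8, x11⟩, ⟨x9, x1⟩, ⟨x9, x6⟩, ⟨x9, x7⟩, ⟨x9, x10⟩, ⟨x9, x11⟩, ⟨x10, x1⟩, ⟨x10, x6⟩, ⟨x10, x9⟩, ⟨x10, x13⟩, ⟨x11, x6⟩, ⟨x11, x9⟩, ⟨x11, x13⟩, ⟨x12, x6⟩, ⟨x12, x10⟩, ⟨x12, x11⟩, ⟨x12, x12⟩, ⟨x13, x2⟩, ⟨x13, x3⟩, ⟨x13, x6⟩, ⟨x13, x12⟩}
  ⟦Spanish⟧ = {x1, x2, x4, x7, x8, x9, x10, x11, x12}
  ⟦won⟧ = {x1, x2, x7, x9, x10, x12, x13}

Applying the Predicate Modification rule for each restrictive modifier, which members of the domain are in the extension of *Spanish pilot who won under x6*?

{x1, x2, x7, x9, x10}

⟦who won⟧ = ⟦won⟧ = {x1, x2, x7, x9, x10, x12, x13}
⟦under x6⟧ = {x : ⟨x, x6⟩ ∈ ⟦under⟧} = {x1, x2, x4, x7, x8, x9, x10, x11, x12, x13}
⟦pilot⟧ = {x1, x2, x4, x5, x6, x7, x9, x10, x11, x13}
… ∩ ⟦who won⟧ = {x1, x2, x4, x5, x6, x7, x9, x10, x11, x13} ∩ {x1, x2, x7, x9, x10, x12, x13} = {x1, x2, x7, x9, x10, x13}
… ∩ ⟦under x6⟧ = {x1, x2, x7, x9, x10, x13} ∩ {x1, x2, x4, x7, x8, x9, x10, x11, x12, x13} = {x1, x2, x7, x9, x10, x13}
… ∩ ⟦Spanish⟧ = {x1, x2, x7, x9, x10, x13} ∩ {x1, x2, x4, x7, x8, x9, x10, x11, x12} = {x1, x2, x7, x9, x10}
So ⟦Spanish pilot who won under x6⟧ = {x1, x2, x7, x9, x10}.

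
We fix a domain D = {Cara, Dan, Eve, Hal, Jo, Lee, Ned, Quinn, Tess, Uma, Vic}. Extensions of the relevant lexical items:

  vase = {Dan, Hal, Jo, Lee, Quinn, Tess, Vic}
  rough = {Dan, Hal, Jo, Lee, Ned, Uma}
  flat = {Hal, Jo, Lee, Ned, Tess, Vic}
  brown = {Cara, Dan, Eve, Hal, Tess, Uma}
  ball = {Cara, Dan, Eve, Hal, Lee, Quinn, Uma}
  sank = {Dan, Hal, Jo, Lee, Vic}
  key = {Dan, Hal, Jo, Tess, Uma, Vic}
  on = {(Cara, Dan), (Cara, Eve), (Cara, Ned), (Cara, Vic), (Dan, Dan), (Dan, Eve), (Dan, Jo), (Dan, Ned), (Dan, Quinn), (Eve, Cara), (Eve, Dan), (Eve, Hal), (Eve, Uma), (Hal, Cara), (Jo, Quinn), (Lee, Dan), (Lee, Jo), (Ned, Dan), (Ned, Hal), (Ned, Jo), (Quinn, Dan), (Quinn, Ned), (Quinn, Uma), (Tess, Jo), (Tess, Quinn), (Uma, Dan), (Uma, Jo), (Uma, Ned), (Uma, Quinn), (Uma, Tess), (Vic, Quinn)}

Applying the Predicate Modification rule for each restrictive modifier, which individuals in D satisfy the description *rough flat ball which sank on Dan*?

{Lee}

⟦which sank⟧ = ⟦sank⟧ = {Dan, Hal, Jo, Lee, Vic}
⟦on Dan⟧ = {x : ⟨x, Dan⟩ ∈ ⟦on⟧} = {Cara, Dan, Eve, Lee, Ned, Quinn, Uma}
⟦ball⟧ = {Cara, Dan, Eve, Hal, Lee, Quinn, Uma}
… ∩ ⟦which sank⟧ = {Cara, Dan, Eve, Hal, Lee, Quinn, Uma} ∩ {Dan, Hal, Jo, Lee, Vic} = {Dan, Hal, Lee}
… ∩ ⟦on Dan⟧ = {Dan, Hal, Lee} ∩ {Cara, Dan, Eve, Lee, Ned, Quinn, Uma} = {Dan, Lee}
… ∩ ⟦rough⟧ = {Dan, Lee} ∩ {Dan, Hal, Jo, Lee, Ned, Uma} = {Dan, Lee}
… ∩ ⟦flat⟧ = {Dan, Lee} ∩ {Hal, Jo, Lee, Ned, Tess, Vic} = {Lee}
So ⟦rough flat ball which sank on Dan⟧ = {Lee}.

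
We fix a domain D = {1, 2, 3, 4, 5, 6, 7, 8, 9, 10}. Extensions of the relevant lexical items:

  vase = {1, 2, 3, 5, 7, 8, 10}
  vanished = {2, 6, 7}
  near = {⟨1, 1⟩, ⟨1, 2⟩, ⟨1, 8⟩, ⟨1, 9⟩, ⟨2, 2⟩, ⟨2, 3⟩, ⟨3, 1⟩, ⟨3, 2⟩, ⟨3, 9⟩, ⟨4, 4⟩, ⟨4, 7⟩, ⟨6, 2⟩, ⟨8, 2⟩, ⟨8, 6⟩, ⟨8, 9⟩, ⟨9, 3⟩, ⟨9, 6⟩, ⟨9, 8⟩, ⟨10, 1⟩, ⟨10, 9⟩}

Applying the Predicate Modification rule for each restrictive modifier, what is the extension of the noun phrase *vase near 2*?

{1, 2, 3, 8}

⟦near 2⟧ = {x : ⟨x, 2⟩ ∈ ⟦near⟧} = {1, 2, 3, 6, 8}
⟦vase⟧ = {1, 2, 3, 5, 7, 8, 10}
… ∩ ⟦near 2⟧ = {1, 2, 3, 5, 7, 8, 10} ∩ {1, 2, 3, 6, 8} = {1, 2, 3, 8}
So ⟦vase near 2⟧ = {1, 2, 3, 8}.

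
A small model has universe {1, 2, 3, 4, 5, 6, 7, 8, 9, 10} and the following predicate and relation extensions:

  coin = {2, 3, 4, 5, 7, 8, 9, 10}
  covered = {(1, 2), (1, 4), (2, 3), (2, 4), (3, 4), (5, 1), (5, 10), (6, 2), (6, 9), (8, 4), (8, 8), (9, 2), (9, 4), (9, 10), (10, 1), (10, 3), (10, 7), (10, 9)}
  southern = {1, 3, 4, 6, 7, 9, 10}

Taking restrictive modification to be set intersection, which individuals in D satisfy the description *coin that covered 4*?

⟦that covered 4⟧ = {x : ⟨x, 4⟩ ∈ ⟦covered⟧} = {1, 2, 3, 8, 9}
⟦coin⟧ = {2, 3, 4, 5, 7, 8, 9, 10}
… ∩ ⟦that covered 4⟧ = {2, 3, 4, 5, 7, 8, 9, 10} ∩ {1, 2, 3, 8, 9} = {2, 3, 8, 9}
So ⟦coin that covered 4⟧ = {2, 3, 8, 9}.

{2, 3, 8, 9}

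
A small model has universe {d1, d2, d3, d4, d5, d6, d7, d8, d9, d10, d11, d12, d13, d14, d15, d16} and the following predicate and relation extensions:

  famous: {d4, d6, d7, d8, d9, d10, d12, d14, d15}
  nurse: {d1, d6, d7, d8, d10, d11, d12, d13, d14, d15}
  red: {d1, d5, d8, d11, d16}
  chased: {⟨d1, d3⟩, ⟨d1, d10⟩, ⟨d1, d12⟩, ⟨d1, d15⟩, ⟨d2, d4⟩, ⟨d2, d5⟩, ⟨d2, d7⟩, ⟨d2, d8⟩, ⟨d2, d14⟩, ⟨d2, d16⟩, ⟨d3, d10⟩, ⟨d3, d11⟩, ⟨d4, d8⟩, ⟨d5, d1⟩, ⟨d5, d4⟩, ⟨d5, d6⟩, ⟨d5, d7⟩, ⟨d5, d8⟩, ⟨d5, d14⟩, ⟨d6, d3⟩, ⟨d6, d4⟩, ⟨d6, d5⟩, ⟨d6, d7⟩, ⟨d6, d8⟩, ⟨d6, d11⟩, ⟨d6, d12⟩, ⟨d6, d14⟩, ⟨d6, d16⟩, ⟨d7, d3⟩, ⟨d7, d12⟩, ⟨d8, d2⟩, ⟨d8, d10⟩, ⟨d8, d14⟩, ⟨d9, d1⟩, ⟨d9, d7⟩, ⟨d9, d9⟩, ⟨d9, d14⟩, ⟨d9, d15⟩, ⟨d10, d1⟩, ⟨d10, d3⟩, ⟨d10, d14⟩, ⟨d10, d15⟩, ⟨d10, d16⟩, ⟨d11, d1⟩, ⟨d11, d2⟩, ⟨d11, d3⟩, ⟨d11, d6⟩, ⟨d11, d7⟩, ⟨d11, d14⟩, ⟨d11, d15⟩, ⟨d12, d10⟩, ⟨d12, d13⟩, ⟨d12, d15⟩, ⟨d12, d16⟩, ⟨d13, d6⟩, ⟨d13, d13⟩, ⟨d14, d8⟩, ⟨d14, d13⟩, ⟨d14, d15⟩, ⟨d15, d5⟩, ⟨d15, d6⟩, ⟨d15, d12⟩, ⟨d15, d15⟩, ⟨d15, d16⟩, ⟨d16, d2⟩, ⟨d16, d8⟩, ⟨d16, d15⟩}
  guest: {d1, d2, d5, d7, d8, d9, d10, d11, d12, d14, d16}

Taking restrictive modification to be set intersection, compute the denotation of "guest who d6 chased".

{d5, d7, d8, d11, d12, d14, d16}

⟦who d6 chased⟧ = {x : ⟨d6, x⟩ ∈ ⟦chased⟧} = {d3, d4, d5, d7, d8, d11, d12, d14, d16}
⟦guest⟧ = {d1, d2, d5, d7, d8, d9, d10, d11, d12, d14, d16}
… ∩ ⟦who d6 chased⟧ = {d1, d2, d5, d7, d8, d9, d10, d11, d12, d14, d16} ∩ {d3, d4, d5, d7, d8, d11, d12, d14, d16} = {d5, d7, d8, d11, d12, d14, d16}
So ⟦guest who d6 chased⟧ = {d5, d7, d8, d11, d12, d14, d16}.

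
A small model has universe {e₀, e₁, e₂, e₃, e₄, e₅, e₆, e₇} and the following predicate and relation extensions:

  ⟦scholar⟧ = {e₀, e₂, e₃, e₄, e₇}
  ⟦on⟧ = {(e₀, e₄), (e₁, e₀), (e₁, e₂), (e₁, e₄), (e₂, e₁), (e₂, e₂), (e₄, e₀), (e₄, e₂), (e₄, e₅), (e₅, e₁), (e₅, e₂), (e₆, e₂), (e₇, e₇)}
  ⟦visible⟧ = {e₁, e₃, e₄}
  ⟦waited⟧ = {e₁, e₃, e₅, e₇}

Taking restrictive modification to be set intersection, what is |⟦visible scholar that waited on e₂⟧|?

0

⟦that waited⟧ = ⟦waited⟧ = {e₁, e₃, e₅, e₇}
⟦on e₂⟧ = {x : ⟨x, e₂⟩ ∈ ⟦on⟧} = {e₁, e₂, e₄, e₅, e₆}
⟦scholar⟧ = {e₀, e₂, e₃, e₄, e₇}
… ∩ ⟦that waited⟧ = {e₀, e₂, e₃, e₄, e₇} ∩ {e₁, e₃, e₅, e₇} = {e₃, e₇}
… ∩ ⟦on e₂⟧ = {e₃, e₇} ∩ {e₁, e₂, e₄, e₅, e₆} = ∅
… ∩ ⟦visible⟧ = ∅ ∩ {e₁, e₃, e₄} = ∅
⟦visible scholar that waited on e₂⟧ = ∅, so the cardinality is 0.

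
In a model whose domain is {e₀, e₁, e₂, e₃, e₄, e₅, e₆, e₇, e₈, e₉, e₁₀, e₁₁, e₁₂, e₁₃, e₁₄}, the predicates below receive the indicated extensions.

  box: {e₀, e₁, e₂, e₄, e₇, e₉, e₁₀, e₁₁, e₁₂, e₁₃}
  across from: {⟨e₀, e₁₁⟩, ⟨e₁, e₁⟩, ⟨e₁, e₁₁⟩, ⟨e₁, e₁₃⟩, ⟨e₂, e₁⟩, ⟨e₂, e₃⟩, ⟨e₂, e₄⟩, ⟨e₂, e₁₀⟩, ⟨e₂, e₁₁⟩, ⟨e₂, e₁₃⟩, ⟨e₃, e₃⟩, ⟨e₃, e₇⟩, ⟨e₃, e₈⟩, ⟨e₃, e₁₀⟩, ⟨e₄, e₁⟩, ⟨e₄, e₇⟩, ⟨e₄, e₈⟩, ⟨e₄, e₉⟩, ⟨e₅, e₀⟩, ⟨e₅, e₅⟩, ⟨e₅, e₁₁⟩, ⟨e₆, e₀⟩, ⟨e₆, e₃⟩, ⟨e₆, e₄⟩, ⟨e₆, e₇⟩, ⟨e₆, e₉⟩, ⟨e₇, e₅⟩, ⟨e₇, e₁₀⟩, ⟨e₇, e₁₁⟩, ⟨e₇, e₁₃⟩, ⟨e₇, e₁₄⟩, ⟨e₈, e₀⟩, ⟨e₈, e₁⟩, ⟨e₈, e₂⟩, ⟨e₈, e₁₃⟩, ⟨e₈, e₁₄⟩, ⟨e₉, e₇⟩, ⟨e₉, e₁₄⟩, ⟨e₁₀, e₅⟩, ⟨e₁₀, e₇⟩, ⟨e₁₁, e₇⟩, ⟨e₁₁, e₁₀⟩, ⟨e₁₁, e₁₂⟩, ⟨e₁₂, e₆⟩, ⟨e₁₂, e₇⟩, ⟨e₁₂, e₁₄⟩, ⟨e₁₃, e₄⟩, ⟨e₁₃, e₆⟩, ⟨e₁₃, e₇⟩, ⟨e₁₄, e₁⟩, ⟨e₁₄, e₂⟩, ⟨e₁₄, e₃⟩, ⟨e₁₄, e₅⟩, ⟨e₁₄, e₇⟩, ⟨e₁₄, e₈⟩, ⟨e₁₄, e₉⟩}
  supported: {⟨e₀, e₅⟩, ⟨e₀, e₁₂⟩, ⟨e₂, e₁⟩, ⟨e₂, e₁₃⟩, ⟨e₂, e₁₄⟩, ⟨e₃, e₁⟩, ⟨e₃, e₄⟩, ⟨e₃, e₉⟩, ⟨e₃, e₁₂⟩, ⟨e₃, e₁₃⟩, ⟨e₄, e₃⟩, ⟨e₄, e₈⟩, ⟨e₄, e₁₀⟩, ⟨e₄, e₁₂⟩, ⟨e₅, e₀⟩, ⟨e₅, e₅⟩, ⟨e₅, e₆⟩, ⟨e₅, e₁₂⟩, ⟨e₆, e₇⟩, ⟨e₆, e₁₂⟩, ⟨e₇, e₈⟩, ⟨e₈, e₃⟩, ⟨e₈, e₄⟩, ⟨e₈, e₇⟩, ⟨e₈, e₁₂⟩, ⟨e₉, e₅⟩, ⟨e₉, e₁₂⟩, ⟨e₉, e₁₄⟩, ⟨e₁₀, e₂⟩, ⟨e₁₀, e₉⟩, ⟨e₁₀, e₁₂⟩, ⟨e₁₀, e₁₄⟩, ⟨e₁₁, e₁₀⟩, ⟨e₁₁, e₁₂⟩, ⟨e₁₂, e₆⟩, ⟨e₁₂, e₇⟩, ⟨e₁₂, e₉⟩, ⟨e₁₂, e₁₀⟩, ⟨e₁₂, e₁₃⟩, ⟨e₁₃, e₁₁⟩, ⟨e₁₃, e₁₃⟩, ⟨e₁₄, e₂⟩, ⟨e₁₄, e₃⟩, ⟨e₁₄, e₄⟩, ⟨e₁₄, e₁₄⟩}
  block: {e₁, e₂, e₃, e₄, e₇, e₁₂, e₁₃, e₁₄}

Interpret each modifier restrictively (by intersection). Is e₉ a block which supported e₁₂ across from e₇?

⟦which supported e₁₂⟧ = {x : ⟨x, e₁₂⟩ ∈ ⟦supported⟧} = {e₀, e₃, e₄, e₅, e₆, e₈, e₉, e₁₀, e₁₁}
⟦across from e₇⟧ = {x : ⟨x, e₇⟩ ∈ ⟦across from⟧} = {e₃, e₄, e₆, e₉, e₁₀, e₁₁, e₁₂, e₁₃, e₁₄}
⟦block⟧ = {e₁, e₂, e₃, e₄, e₇, e₁₂, e₁₃, e₁₄}
… ∩ ⟦which supported e₁₂⟧ = {e₁, e₂, e₃, e₄, e₇, e₁₂, e₁₃, e₁₄} ∩ {e₀, e₃, e₄, e₅, e₆, e₈, e₉, e₁₀, e₁₁} = {e₃, e₄}
… ∩ ⟦across from e₇⟧ = {e₃, e₄} ∩ {e₃, e₄, e₆, e₉, e₁₀, e₁₁, e₁₂, e₁₃, e₁₄} = {e₃, e₄}
⟦block which supported e₁₂ across from e₇⟧ = {e₃, e₄}; e₉ ∉ this set.

no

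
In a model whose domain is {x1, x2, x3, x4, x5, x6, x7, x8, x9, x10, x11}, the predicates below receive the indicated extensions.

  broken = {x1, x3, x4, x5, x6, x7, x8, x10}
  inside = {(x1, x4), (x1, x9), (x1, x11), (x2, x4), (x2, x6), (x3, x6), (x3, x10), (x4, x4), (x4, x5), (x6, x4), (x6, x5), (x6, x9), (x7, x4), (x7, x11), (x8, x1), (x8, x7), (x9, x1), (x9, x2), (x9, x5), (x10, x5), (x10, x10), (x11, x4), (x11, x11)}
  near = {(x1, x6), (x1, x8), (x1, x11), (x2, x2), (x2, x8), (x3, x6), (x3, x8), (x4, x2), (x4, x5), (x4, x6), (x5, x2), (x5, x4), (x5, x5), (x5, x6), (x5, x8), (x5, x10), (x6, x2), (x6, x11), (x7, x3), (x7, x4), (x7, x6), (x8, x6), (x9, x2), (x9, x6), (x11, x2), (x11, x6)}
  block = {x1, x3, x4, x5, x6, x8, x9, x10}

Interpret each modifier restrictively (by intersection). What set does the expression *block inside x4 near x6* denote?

{x1, x4}

⟦inside x4⟧ = {x : ⟨x, x4⟩ ∈ ⟦inside⟧} = {x1, x2, x4, x6, x7, x11}
⟦near x6⟧ = {x : ⟨x, x6⟩ ∈ ⟦near⟧} = {x1, x3, x4, x5, x7, x8, x9, x11}
⟦block⟧ = {x1, x3, x4, x5, x6, x8, x9, x10}
… ∩ ⟦inside x4⟧ = {x1, x3, x4, x5, x6, x8, x9, x10} ∩ {x1, x2, x4, x6, x7, x11} = {x1, x4, x6}
… ∩ ⟦near x6⟧ = {x1, x4, x6} ∩ {x1, x3, x4, x5, x7, x8, x9, x11} = {x1, x4}
So ⟦block inside x4 near x6⟧ = {x1, x4}.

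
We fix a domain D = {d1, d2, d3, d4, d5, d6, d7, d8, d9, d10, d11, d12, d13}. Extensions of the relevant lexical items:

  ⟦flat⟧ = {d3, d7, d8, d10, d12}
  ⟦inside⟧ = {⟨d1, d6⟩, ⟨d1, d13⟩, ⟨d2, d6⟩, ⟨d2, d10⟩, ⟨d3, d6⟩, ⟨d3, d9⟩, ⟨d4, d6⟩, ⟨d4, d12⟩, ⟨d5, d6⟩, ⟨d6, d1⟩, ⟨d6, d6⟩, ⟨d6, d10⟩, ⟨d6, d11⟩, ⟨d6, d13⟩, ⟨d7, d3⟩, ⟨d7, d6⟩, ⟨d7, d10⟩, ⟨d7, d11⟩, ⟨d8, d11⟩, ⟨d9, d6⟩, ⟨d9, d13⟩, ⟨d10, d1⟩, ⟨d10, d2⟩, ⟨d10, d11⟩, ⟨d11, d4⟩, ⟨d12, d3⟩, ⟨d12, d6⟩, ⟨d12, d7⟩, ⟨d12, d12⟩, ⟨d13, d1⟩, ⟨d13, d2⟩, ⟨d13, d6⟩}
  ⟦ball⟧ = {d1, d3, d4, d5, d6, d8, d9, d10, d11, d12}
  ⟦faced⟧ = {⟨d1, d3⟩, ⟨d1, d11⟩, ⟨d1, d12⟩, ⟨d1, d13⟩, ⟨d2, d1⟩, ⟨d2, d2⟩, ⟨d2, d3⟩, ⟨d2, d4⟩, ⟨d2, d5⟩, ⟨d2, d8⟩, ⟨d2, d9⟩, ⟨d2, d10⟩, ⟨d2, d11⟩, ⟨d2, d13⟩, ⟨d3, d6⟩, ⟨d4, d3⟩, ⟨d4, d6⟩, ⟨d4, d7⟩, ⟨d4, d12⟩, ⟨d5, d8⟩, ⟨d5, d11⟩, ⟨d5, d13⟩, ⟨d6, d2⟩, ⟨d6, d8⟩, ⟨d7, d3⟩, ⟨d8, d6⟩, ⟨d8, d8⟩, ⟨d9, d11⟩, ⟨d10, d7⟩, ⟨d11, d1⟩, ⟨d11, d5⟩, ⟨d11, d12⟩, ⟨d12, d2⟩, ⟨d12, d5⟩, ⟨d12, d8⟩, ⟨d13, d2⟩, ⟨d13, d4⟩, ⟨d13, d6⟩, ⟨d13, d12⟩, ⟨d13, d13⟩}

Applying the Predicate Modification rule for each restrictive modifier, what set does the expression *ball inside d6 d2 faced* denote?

{d1, d3, d4, d5, d9}

⟦inside d6⟧ = {x : ⟨x, d6⟩ ∈ ⟦inside⟧} = {d1, d2, d3, d4, d5, d6, d7, d9, d12, d13}
⟦d2 faced⟧ = {x : ⟨d2, x⟩ ∈ ⟦faced⟧} = {d1, d2, d3, d4, d5, d8, d9, d10, d11, d13}
⟦ball⟧ = {d1, d3, d4, d5, d6, d8, d9, d10, d11, d12}
… ∩ ⟦inside d6⟧ = {d1, d3, d4, d5, d6, d8, d9, d10, d11, d12} ∩ {d1, d2, d3, d4, d5, d6, d7, d9, d12, d13} = {d1, d3, d4, d5, d6, d9, d12}
… ∩ ⟦d2 faced⟧ = {d1, d3, d4, d5, d6, d9, d12} ∩ {d1, d2, d3, d4, d5, d8, d9, d10, d11, d13} = {d1, d3, d4, d5, d9}
So ⟦ball inside d6 d2 faced⟧ = {d1, d3, d4, d5, d9}.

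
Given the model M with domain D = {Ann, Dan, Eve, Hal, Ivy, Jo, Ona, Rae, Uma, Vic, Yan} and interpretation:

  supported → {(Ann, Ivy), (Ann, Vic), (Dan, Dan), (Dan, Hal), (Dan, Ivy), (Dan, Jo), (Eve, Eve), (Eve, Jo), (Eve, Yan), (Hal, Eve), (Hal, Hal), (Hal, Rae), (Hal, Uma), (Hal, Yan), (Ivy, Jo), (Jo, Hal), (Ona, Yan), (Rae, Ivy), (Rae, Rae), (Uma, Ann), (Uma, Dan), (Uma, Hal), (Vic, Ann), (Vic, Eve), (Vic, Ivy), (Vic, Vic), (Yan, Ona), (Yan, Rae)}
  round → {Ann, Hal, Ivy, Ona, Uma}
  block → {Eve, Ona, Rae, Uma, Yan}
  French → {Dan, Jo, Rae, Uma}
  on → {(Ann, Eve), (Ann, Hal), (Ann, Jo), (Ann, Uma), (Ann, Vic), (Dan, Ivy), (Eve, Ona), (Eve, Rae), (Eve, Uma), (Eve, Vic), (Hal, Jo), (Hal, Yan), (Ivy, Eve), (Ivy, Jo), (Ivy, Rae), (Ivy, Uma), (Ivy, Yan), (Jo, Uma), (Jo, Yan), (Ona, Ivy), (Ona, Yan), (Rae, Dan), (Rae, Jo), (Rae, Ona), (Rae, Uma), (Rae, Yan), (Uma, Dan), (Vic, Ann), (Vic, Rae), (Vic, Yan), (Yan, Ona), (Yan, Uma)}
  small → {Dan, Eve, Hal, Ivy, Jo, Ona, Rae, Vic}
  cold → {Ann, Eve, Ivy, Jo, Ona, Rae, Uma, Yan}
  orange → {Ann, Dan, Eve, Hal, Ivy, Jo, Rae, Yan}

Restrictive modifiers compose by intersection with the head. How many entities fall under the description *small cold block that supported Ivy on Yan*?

1

⟦that supported Ivy⟧ = {x : ⟨x, Ivy⟩ ∈ ⟦supported⟧} = {Ann, Dan, Rae, Vic}
⟦on Yan⟧ = {x : ⟨x, Yan⟩ ∈ ⟦on⟧} = {Hal, Ivy, Jo, Ona, Rae, Vic}
⟦block⟧ = {Eve, Ona, Rae, Uma, Yan}
… ∩ ⟦that supported Ivy⟧ = {Eve, Ona, Rae, Uma, Yan} ∩ {Ann, Dan, Rae, Vic} = {Rae}
… ∩ ⟦on Yan⟧ = {Rae} ∩ {Hal, Ivy, Jo, Ona, Rae, Vic} = {Rae}
… ∩ ⟦small⟧ = {Rae} ∩ {Dan, Eve, Hal, Ivy, Jo, Ona, Rae, Vic} = {Rae}
… ∩ ⟦cold⟧ = {Rae} ∩ {Ann, Eve, Ivy, Jo, Ona, Rae, Uma, Yan} = {Rae}
⟦small cold block that supported Ivy on Yan⟧ = {Rae}, so the cardinality is 1.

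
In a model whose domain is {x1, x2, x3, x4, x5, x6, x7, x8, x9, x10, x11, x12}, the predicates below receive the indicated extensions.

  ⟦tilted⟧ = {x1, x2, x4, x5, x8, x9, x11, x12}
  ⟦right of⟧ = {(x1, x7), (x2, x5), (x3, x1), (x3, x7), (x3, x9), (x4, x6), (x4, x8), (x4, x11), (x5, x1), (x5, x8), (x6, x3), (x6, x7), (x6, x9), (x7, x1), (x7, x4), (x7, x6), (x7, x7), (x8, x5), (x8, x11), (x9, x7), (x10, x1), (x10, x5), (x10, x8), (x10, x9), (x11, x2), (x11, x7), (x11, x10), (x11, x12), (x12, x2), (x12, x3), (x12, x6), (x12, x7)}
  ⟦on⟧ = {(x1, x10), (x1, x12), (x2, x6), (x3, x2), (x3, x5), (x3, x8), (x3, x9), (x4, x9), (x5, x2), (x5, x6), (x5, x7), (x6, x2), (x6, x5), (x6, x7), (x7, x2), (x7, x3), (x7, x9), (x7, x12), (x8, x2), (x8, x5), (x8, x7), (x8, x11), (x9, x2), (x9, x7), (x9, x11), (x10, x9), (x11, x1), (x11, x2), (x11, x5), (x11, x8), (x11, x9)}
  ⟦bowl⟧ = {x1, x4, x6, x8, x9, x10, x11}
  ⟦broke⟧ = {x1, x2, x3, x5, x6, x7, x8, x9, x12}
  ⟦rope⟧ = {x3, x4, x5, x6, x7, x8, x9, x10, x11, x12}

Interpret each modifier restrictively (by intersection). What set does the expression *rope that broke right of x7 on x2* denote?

⟦that broke⟧ = ⟦broke⟧ = {x1, x2, x3, x5, x6, x7, x8, x9, x12}
⟦right of x7⟧ = {x : ⟨x, x7⟩ ∈ ⟦right of⟧} = {x1, x3, x6, x7, x9, x11, x12}
⟦on x2⟧ = {x : ⟨x, x2⟩ ∈ ⟦on⟧} = {x3, x5, x6, x7, x8, x9, x11}
⟦rope⟧ = {x3, x4, x5, x6, x7, x8, x9, x10, x11, x12}
… ∩ ⟦that broke⟧ = {x3, x4, x5, x6, x7, x8, x9, x10, x11, x12} ∩ {x1, x2, x3, x5, x6, x7, x8, x9, x12} = {x3, x5, x6, x7, x8, x9, x12}
… ∩ ⟦right of x7⟧ = {x3, x5, x6, x7, x8, x9, x12} ∩ {x1, x3, x6, x7, x9, x11, x12} = {x3, x6, x7, x9, x12}
… ∩ ⟦on x2⟧ = {x3, x6, x7, x9, x12} ∩ {x3, x5, x6, x7, x8, x9, x11} = {x3, x6, x7, x9}
So ⟦rope that broke right of x7 on x2⟧ = {x3, x6, x7, x9}.

{x3, x6, x7, x9}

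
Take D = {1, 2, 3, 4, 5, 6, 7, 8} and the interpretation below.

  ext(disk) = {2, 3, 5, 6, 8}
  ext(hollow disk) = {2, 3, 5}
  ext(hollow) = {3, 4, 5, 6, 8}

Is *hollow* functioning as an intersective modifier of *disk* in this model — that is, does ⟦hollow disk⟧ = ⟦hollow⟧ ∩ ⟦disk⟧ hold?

no

⟦hollow⟧ ∩ ⟦disk⟧ = {3, 4, 5, 6, 8} ∩ {2, 3, 5, 6, 8} = {3, 5, 6, 8}
Observed ⟦hollow disk⟧ = {2, 3, 5}.
These differ, so the modifier is not intersective in this model.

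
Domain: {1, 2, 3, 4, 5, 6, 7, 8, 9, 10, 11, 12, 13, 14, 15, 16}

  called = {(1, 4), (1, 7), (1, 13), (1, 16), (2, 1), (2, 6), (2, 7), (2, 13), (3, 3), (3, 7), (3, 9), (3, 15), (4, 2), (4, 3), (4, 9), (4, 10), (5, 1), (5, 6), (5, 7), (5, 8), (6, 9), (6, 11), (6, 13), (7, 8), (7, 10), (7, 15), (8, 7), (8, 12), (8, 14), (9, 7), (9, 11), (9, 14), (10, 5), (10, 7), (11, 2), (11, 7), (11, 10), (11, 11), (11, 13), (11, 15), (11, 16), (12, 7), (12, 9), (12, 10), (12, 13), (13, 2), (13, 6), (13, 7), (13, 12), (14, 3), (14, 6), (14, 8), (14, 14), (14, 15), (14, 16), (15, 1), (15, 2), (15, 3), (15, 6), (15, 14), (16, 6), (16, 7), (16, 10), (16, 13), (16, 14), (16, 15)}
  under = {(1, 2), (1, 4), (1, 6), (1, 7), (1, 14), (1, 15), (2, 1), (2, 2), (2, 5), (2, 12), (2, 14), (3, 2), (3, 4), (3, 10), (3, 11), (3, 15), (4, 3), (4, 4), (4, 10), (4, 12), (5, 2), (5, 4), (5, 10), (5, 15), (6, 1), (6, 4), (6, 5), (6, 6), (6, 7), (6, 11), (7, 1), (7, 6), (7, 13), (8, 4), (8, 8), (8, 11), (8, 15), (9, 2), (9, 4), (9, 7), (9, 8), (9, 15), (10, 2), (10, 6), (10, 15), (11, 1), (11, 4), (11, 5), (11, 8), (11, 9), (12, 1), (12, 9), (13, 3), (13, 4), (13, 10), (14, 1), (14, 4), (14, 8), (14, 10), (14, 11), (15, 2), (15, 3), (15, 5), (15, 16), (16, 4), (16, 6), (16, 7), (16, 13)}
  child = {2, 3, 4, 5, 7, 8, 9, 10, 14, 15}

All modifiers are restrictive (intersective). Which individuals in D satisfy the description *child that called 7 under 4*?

{3, 5, 8, 9}

⟦that called 7⟧ = {x : ⟨x, 7⟩ ∈ ⟦called⟧} = {1, 2, 3, 5, 8, 9, 10, 11, 12, 13, 16}
⟦under 4⟧ = {x : ⟨x, 4⟩ ∈ ⟦under⟧} = {1, 3, 4, 5, 6, 8, 9, 11, 13, 14, 16}
⟦child⟧ = {2, 3, 4, 5, 7, 8, 9, 10, 14, 15}
… ∩ ⟦that called 7⟧ = {2, 3, 4, 5, 7, 8, 9, 10, 14, 15} ∩ {1, 2, 3, 5, 8, 9, 10, 11, 12, 13, 16} = {2, 3, 5, 8, 9, 10}
… ∩ ⟦under 4⟧ = {2, 3, 5, 8, 9, 10} ∩ {1, 3, 4, 5, 6, 8, 9, 11, 13, 14, 16} = {3, 5, 8, 9}
So ⟦child that called 7 under 4⟧ = {3, 5, 8, 9}.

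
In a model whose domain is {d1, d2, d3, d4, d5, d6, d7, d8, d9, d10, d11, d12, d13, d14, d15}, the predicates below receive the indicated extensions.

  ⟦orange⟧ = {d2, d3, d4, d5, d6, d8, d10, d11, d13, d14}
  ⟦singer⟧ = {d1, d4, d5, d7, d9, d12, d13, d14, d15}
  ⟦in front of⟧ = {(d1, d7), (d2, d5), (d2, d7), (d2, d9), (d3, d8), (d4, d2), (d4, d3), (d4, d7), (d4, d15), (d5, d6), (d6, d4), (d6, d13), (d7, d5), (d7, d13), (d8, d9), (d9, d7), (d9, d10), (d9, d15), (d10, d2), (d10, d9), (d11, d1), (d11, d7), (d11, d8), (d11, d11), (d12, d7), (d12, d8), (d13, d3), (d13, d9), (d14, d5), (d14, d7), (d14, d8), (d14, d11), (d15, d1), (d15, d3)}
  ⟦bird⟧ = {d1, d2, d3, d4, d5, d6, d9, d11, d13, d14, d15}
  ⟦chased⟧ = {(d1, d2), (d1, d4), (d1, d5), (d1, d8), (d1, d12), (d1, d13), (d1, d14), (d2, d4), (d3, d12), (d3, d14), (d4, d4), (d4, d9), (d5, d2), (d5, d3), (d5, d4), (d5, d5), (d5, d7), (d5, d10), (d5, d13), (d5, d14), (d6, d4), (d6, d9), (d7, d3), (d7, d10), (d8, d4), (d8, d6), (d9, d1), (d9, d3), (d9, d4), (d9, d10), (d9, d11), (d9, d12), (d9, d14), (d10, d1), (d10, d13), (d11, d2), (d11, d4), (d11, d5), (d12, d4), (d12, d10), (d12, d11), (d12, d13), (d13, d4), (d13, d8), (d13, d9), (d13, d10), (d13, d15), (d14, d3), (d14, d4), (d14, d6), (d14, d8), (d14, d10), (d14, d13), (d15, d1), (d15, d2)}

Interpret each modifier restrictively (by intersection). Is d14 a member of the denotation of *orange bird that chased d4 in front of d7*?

yes

⟦that chased d4⟧ = {x : ⟨x, d4⟩ ∈ ⟦chased⟧} = {d1, d2, d4, d5, d6, d8, d9, d11, d12, d13, d14}
⟦in front of d7⟧ = {x : ⟨x, d7⟩ ∈ ⟦in front of⟧} = {d1, d2, d4, d9, d11, d12, d14}
⟦bird⟧ = {d1, d2, d3, d4, d5, d6, d9, d11, d13, d14, d15}
… ∩ ⟦that chased d4⟧ = {d1, d2, d3, d4, d5, d6, d9, d11, d13, d14, d15} ∩ {d1, d2, d4, d5, d6, d8, d9, d11, d12, d13, d14} = {d1, d2, d4, d5, d6, d9, d11, d13, d14}
… ∩ ⟦in front of d7⟧ = {d1, d2, d4, d5, d6, d9, d11, d13, d14} ∩ {d1, d2, d4, d9, d11, d12, d14} = {d1, d2, d4, d9, d11, d14}
… ∩ ⟦orange⟧ = {d1, d2, d4, d9, d11, d14} ∩ {d2, d3, d4, d5, d6, d8, d10, d11, d13, d14} = {d2, d4, d11, d14}
⟦orange bird that chased d4 in front of d7⟧ = {d2, d4, d11, d14}; d14 ∈ this set.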